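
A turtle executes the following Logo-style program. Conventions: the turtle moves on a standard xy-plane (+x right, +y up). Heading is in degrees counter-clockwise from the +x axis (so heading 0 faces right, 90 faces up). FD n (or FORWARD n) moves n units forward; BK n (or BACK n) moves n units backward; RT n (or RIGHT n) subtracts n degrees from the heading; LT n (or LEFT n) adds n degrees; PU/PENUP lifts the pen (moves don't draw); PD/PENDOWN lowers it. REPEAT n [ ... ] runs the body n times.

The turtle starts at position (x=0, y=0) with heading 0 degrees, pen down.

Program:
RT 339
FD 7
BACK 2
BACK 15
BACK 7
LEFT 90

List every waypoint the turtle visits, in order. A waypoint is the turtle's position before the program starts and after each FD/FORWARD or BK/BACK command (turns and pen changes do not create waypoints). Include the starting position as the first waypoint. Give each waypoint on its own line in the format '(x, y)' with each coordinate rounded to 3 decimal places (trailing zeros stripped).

Executing turtle program step by step:
Start: pos=(0,0), heading=0, pen down
RT 339: heading 0 -> 21
FD 7: (0,0) -> (6.535,2.509) [heading=21, draw]
BK 2: (6.535,2.509) -> (4.668,1.792) [heading=21, draw]
BK 15: (4.668,1.792) -> (-9.336,-3.584) [heading=21, draw]
BK 7: (-9.336,-3.584) -> (-15.871,-6.092) [heading=21, draw]
LT 90: heading 21 -> 111
Final: pos=(-15.871,-6.092), heading=111, 4 segment(s) drawn
Waypoints (5 total):
(0, 0)
(6.535, 2.509)
(4.668, 1.792)
(-9.336, -3.584)
(-15.871, -6.092)

Answer: (0, 0)
(6.535, 2.509)
(4.668, 1.792)
(-9.336, -3.584)
(-15.871, -6.092)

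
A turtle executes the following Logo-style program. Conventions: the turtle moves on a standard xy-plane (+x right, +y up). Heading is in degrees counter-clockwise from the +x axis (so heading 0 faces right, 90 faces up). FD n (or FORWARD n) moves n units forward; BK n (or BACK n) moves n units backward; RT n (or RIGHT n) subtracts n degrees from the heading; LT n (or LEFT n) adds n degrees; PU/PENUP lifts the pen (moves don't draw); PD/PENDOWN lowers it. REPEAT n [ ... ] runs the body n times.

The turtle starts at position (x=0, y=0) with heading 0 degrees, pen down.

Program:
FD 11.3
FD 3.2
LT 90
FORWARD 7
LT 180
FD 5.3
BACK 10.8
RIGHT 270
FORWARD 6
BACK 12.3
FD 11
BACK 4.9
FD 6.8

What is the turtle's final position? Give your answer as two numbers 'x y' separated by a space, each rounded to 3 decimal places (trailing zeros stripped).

Executing turtle program step by step:
Start: pos=(0,0), heading=0, pen down
FD 11.3: (0,0) -> (11.3,0) [heading=0, draw]
FD 3.2: (11.3,0) -> (14.5,0) [heading=0, draw]
LT 90: heading 0 -> 90
FD 7: (14.5,0) -> (14.5,7) [heading=90, draw]
LT 180: heading 90 -> 270
FD 5.3: (14.5,7) -> (14.5,1.7) [heading=270, draw]
BK 10.8: (14.5,1.7) -> (14.5,12.5) [heading=270, draw]
RT 270: heading 270 -> 0
FD 6: (14.5,12.5) -> (20.5,12.5) [heading=0, draw]
BK 12.3: (20.5,12.5) -> (8.2,12.5) [heading=0, draw]
FD 11: (8.2,12.5) -> (19.2,12.5) [heading=0, draw]
BK 4.9: (19.2,12.5) -> (14.3,12.5) [heading=0, draw]
FD 6.8: (14.3,12.5) -> (21.1,12.5) [heading=0, draw]
Final: pos=(21.1,12.5), heading=0, 10 segment(s) drawn

Answer: 21.1 12.5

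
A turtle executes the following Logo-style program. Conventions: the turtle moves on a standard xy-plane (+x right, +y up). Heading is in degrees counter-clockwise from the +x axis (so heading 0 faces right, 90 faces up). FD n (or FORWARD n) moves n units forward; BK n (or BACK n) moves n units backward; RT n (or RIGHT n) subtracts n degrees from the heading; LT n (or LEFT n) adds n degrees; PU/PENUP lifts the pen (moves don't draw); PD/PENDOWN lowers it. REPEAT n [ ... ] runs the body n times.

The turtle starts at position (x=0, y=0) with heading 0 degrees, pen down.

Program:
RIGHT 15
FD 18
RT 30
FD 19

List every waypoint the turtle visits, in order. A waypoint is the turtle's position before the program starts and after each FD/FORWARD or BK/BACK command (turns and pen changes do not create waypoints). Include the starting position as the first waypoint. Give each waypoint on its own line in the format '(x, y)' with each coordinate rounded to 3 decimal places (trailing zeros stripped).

Answer: (0, 0)
(17.387, -4.659)
(30.822, -18.094)

Derivation:
Executing turtle program step by step:
Start: pos=(0,0), heading=0, pen down
RT 15: heading 0 -> 345
FD 18: (0,0) -> (17.387,-4.659) [heading=345, draw]
RT 30: heading 345 -> 315
FD 19: (17.387,-4.659) -> (30.822,-18.094) [heading=315, draw]
Final: pos=(30.822,-18.094), heading=315, 2 segment(s) drawn
Waypoints (3 total):
(0, 0)
(17.387, -4.659)
(30.822, -18.094)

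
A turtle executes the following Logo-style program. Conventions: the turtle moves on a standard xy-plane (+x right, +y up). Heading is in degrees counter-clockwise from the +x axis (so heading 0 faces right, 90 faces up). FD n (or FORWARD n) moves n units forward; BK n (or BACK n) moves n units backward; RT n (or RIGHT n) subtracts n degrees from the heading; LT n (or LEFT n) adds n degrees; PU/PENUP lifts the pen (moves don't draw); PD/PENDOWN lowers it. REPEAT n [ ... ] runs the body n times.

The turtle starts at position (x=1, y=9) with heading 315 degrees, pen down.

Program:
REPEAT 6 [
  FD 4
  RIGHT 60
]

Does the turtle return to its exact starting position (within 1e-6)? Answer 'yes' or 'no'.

Executing turtle program step by step:
Start: pos=(1,9), heading=315, pen down
REPEAT 6 [
  -- iteration 1/6 --
  FD 4: (1,9) -> (3.828,6.172) [heading=315, draw]
  RT 60: heading 315 -> 255
  -- iteration 2/6 --
  FD 4: (3.828,6.172) -> (2.793,2.308) [heading=255, draw]
  RT 60: heading 255 -> 195
  -- iteration 3/6 --
  FD 4: (2.793,2.308) -> (-1.071,1.273) [heading=195, draw]
  RT 60: heading 195 -> 135
  -- iteration 4/6 --
  FD 4: (-1.071,1.273) -> (-3.899,4.101) [heading=135, draw]
  RT 60: heading 135 -> 75
  -- iteration 5/6 --
  FD 4: (-3.899,4.101) -> (-2.864,7.965) [heading=75, draw]
  RT 60: heading 75 -> 15
  -- iteration 6/6 --
  FD 4: (-2.864,7.965) -> (1,9) [heading=15, draw]
  RT 60: heading 15 -> 315
]
Final: pos=(1,9), heading=315, 6 segment(s) drawn

Start position: (1, 9)
Final position: (1, 9)
Distance = 0; < 1e-6 -> CLOSED

Answer: yes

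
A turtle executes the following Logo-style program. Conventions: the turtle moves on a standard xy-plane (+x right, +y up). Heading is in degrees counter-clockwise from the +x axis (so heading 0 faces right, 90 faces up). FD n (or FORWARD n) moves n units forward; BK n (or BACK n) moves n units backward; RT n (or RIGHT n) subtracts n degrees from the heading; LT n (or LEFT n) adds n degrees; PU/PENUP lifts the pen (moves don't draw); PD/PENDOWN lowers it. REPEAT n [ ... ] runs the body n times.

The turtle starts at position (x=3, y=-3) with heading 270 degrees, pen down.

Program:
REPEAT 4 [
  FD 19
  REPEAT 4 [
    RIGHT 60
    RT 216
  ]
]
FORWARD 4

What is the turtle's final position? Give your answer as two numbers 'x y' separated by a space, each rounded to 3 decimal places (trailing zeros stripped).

Answer: -40.896 -57.524

Derivation:
Executing turtle program step by step:
Start: pos=(3,-3), heading=270, pen down
REPEAT 4 [
  -- iteration 1/4 --
  FD 19: (3,-3) -> (3,-22) [heading=270, draw]
  REPEAT 4 [
    -- iteration 1/4 --
    RT 60: heading 270 -> 210
    RT 216: heading 210 -> 354
    -- iteration 2/4 --
    RT 60: heading 354 -> 294
    RT 216: heading 294 -> 78
    -- iteration 3/4 --
    RT 60: heading 78 -> 18
    RT 216: heading 18 -> 162
    -- iteration 4/4 --
    RT 60: heading 162 -> 102
    RT 216: heading 102 -> 246
  ]
  -- iteration 2/4 --
  FD 19: (3,-22) -> (-4.728,-39.357) [heading=246, draw]
  REPEAT 4 [
    -- iteration 1/4 --
    RT 60: heading 246 -> 186
    RT 216: heading 186 -> 330
    -- iteration 2/4 --
    RT 60: heading 330 -> 270
    RT 216: heading 270 -> 54
    -- iteration 3/4 --
    RT 60: heading 54 -> 354
    RT 216: heading 354 -> 138
    -- iteration 4/4 --
    RT 60: heading 138 -> 78
    RT 216: heading 78 -> 222
  ]
  -- iteration 3/4 --
  FD 19: (-4.728,-39.357) -> (-18.848,-52.071) [heading=222, draw]
  REPEAT 4 [
    -- iteration 1/4 --
    RT 60: heading 222 -> 162
    RT 216: heading 162 -> 306
    -- iteration 2/4 --
    RT 60: heading 306 -> 246
    RT 216: heading 246 -> 30
    -- iteration 3/4 --
    RT 60: heading 30 -> 330
    RT 216: heading 330 -> 114
    -- iteration 4/4 --
    RT 60: heading 114 -> 54
    RT 216: heading 54 -> 198
  ]
  -- iteration 4/4 --
  FD 19: (-18.848,-52.071) -> (-36.918,-57.942) [heading=198, draw]
  REPEAT 4 [
    -- iteration 1/4 --
    RT 60: heading 198 -> 138
    RT 216: heading 138 -> 282
    -- iteration 2/4 --
    RT 60: heading 282 -> 222
    RT 216: heading 222 -> 6
    -- iteration 3/4 --
    RT 60: heading 6 -> 306
    RT 216: heading 306 -> 90
    -- iteration 4/4 --
    RT 60: heading 90 -> 30
    RT 216: heading 30 -> 174
  ]
]
FD 4: (-36.918,-57.942) -> (-40.896,-57.524) [heading=174, draw]
Final: pos=(-40.896,-57.524), heading=174, 5 segment(s) drawn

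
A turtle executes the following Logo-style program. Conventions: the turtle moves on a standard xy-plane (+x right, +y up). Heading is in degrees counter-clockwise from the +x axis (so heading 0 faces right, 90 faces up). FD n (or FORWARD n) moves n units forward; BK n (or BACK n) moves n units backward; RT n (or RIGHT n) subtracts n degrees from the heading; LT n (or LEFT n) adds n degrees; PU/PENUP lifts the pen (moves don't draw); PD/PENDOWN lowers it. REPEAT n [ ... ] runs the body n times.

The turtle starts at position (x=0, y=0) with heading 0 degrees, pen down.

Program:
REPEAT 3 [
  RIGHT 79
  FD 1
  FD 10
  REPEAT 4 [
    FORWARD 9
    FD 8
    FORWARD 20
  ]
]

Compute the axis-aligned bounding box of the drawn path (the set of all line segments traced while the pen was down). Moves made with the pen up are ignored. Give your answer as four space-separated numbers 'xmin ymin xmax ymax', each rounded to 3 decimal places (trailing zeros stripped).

Executing turtle program step by step:
Start: pos=(0,0), heading=0, pen down
REPEAT 3 [
  -- iteration 1/3 --
  RT 79: heading 0 -> 281
  FD 1: (0,0) -> (0.191,-0.982) [heading=281, draw]
  FD 10: (0.191,-0.982) -> (2.099,-10.798) [heading=281, draw]
  REPEAT 4 [
    -- iteration 1/4 --
    FD 9: (2.099,-10.798) -> (3.816,-19.633) [heading=281, draw]
    FD 8: (3.816,-19.633) -> (5.343,-27.486) [heading=281, draw]
    FD 20: (5.343,-27.486) -> (9.159,-47.118) [heading=281, draw]
    -- iteration 2/4 --
    FD 9: (9.159,-47.118) -> (10.876,-55.953) [heading=281, draw]
    FD 8: (10.876,-55.953) -> (12.403,-63.806) [heading=281, draw]
    FD 20: (12.403,-63.806) -> (16.219,-83.438) [heading=281, draw]
    -- iteration 3/4 --
    FD 9: (16.219,-83.438) -> (17.936,-92.273) [heading=281, draw]
    FD 8: (17.936,-92.273) -> (19.463,-100.126) [heading=281, draw]
    FD 20: (19.463,-100.126) -> (23.279,-119.759) [heading=281, draw]
    -- iteration 4/4 --
    FD 9: (23.279,-119.759) -> (24.996,-128.593) [heading=281, draw]
    FD 8: (24.996,-128.593) -> (26.522,-136.446) [heading=281, draw]
    FD 20: (26.522,-136.446) -> (30.339,-156.079) [heading=281, draw]
  ]
  -- iteration 2/3 --
  RT 79: heading 281 -> 202
  FD 1: (30.339,-156.079) -> (29.411,-156.453) [heading=202, draw]
  FD 10: (29.411,-156.453) -> (20.14,-160.199) [heading=202, draw]
  REPEAT 4 [
    -- iteration 1/4 --
    FD 9: (20.14,-160.199) -> (11.795,-163.571) [heading=202, draw]
    FD 8: (11.795,-163.571) -> (4.377,-166.568) [heading=202, draw]
    FD 20: (4.377,-166.568) -> (-14.166,-174.06) [heading=202, draw]
    -- iteration 2/4 --
    FD 9: (-14.166,-174.06) -> (-22.511,-177.431) [heading=202, draw]
    FD 8: (-22.511,-177.431) -> (-29.928,-180.428) [heading=202, draw]
    FD 20: (-29.928,-180.428) -> (-48.472,-187.92) [heading=202, draw]
    -- iteration 3/4 --
    FD 9: (-48.472,-187.92) -> (-56.817,-191.292) [heading=202, draw]
    FD 8: (-56.817,-191.292) -> (-64.234,-194.289) [heading=202, draw]
    FD 20: (-64.234,-194.289) -> (-82.778,-201.781) [heading=202, draw]
    -- iteration 4/4 --
    FD 9: (-82.778,-201.781) -> (-91.122,-205.152) [heading=202, draw]
    FD 8: (-91.122,-205.152) -> (-98.54,-208.149) [heading=202, draw]
    FD 20: (-98.54,-208.149) -> (-117.084,-215.641) [heading=202, draw]
  ]
  -- iteration 3/3 --
  RT 79: heading 202 -> 123
  FD 1: (-117.084,-215.641) -> (-117.628,-214.802) [heading=123, draw]
  FD 10: (-117.628,-214.802) -> (-123.075,-206.416) [heading=123, draw]
  REPEAT 4 [
    -- iteration 1/4 --
    FD 9: (-123.075,-206.416) -> (-127.976,-198.868) [heading=123, draw]
    FD 8: (-127.976,-198.868) -> (-132.333,-192.158) [heading=123, draw]
    FD 20: (-132.333,-192.158) -> (-143.226,-175.385) [heading=123, draw]
    -- iteration 2/4 --
    FD 9: (-143.226,-175.385) -> (-148.128,-167.837) [heading=123, draw]
    FD 8: (-148.128,-167.837) -> (-152.485,-161.128) [heading=123, draw]
    FD 20: (-152.485,-161.128) -> (-163.378,-144.354) [heading=123, draw]
    -- iteration 3/4 --
    FD 9: (-163.378,-144.354) -> (-168.28,-136.806) [heading=123, draw]
    FD 8: (-168.28,-136.806) -> (-172.637,-130.097) [heading=123, draw]
    FD 20: (-172.637,-130.097) -> (-183.53,-113.323) [heading=123, draw]
    -- iteration 4/4 --
    FD 9: (-183.53,-113.323) -> (-188.431,-105.775) [heading=123, draw]
    FD 8: (-188.431,-105.775) -> (-192.788,-99.066) [heading=123, draw]
    FD 20: (-192.788,-99.066) -> (-203.681,-82.293) [heading=123, draw]
  ]
]
Final: pos=(-203.681,-82.293), heading=123, 42 segment(s) drawn

Segment endpoints: x in {-203.681, -192.788, -188.431, -183.53, -172.637, -168.28, -163.378, -152.485, -148.128, -143.226, -132.333, -127.976, -123.075, -117.628, -117.084, -98.54, -91.122, -82.778, -64.234, -56.817, -48.472, -29.928, -22.511, -14.166, 0, 0.191, 2.099, 3.816, 4.377, 5.343, 9.159, 10.876, 11.795, 12.403, 16.219, 17.936, 19.463, 20.14, 23.279, 24.996, 26.522, 29.411, 30.339}, y in {-215.641, -214.802, -208.149, -206.416, -205.152, -201.781, -198.868, -194.289, -192.158, -191.292, -187.92, -180.428, -177.431, -175.385, -174.06, -167.837, -166.568, -163.571, -161.128, -160.199, -156.453, -156.079, -144.354, -136.806, -136.446, -130.097, -128.593, -119.759, -113.323, -105.775, -100.126, -99.066, -92.273, -83.438, -82.293, -63.806, -55.953, -47.118, -27.486, -19.633, -10.798, -0.982, 0}
xmin=-203.681, ymin=-215.641, xmax=30.339, ymax=0

Answer: -203.681 -215.641 30.339 0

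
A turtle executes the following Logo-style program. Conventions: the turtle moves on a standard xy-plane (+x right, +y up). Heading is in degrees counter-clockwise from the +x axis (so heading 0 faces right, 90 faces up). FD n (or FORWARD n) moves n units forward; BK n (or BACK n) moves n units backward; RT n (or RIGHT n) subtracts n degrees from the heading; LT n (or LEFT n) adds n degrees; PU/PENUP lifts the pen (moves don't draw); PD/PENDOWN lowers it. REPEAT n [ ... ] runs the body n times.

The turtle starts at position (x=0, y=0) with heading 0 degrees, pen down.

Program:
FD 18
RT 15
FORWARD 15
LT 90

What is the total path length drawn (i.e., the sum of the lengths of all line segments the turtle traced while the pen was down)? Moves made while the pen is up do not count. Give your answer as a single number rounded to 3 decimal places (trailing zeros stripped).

Answer: 33

Derivation:
Executing turtle program step by step:
Start: pos=(0,0), heading=0, pen down
FD 18: (0,0) -> (18,0) [heading=0, draw]
RT 15: heading 0 -> 345
FD 15: (18,0) -> (32.489,-3.882) [heading=345, draw]
LT 90: heading 345 -> 75
Final: pos=(32.489,-3.882), heading=75, 2 segment(s) drawn

Segment lengths:
  seg 1: (0,0) -> (18,0), length = 18
  seg 2: (18,0) -> (32.489,-3.882), length = 15
Total = 33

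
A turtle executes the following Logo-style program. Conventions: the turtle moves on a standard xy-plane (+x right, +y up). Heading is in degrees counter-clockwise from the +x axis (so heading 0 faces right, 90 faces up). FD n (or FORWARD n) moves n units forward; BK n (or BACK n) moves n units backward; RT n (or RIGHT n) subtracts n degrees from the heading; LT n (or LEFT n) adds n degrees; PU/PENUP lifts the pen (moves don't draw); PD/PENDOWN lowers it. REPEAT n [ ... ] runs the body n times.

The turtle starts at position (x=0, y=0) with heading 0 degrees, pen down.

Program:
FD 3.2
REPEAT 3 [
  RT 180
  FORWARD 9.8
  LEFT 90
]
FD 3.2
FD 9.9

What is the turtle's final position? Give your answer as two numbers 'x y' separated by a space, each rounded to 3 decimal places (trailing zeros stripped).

Answer: 3.2 22.9

Derivation:
Executing turtle program step by step:
Start: pos=(0,0), heading=0, pen down
FD 3.2: (0,0) -> (3.2,0) [heading=0, draw]
REPEAT 3 [
  -- iteration 1/3 --
  RT 180: heading 0 -> 180
  FD 9.8: (3.2,0) -> (-6.6,0) [heading=180, draw]
  LT 90: heading 180 -> 270
  -- iteration 2/3 --
  RT 180: heading 270 -> 90
  FD 9.8: (-6.6,0) -> (-6.6,9.8) [heading=90, draw]
  LT 90: heading 90 -> 180
  -- iteration 3/3 --
  RT 180: heading 180 -> 0
  FD 9.8: (-6.6,9.8) -> (3.2,9.8) [heading=0, draw]
  LT 90: heading 0 -> 90
]
FD 3.2: (3.2,9.8) -> (3.2,13) [heading=90, draw]
FD 9.9: (3.2,13) -> (3.2,22.9) [heading=90, draw]
Final: pos=(3.2,22.9), heading=90, 6 segment(s) drawn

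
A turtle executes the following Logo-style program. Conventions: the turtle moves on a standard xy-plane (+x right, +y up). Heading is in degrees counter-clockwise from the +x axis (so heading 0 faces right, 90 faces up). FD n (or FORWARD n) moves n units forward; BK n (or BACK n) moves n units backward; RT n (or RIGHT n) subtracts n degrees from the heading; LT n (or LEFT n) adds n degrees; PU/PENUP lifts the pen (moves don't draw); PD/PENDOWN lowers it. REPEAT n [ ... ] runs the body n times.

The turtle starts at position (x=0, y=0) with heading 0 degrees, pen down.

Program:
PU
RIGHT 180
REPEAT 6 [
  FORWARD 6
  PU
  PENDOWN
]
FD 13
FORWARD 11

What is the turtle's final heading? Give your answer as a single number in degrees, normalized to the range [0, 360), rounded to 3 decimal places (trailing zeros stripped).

Executing turtle program step by step:
Start: pos=(0,0), heading=0, pen down
PU: pen up
RT 180: heading 0 -> 180
REPEAT 6 [
  -- iteration 1/6 --
  FD 6: (0,0) -> (-6,0) [heading=180, move]
  PU: pen up
  PD: pen down
  -- iteration 2/6 --
  FD 6: (-6,0) -> (-12,0) [heading=180, draw]
  PU: pen up
  PD: pen down
  -- iteration 3/6 --
  FD 6: (-12,0) -> (-18,0) [heading=180, draw]
  PU: pen up
  PD: pen down
  -- iteration 4/6 --
  FD 6: (-18,0) -> (-24,0) [heading=180, draw]
  PU: pen up
  PD: pen down
  -- iteration 5/6 --
  FD 6: (-24,0) -> (-30,0) [heading=180, draw]
  PU: pen up
  PD: pen down
  -- iteration 6/6 --
  FD 6: (-30,0) -> (-36,0) [heading=180, draw]
  PU: pen up
  PD: pen down
]
FD 13: (-36,0) -> (-49,0) [heading=180, draw]
FD 11: (-49,0) -> (-60,0) [heading=180, draw]
Final: pos=(-60,0), heading=180, 7 segment(s) drawn

Answer: 180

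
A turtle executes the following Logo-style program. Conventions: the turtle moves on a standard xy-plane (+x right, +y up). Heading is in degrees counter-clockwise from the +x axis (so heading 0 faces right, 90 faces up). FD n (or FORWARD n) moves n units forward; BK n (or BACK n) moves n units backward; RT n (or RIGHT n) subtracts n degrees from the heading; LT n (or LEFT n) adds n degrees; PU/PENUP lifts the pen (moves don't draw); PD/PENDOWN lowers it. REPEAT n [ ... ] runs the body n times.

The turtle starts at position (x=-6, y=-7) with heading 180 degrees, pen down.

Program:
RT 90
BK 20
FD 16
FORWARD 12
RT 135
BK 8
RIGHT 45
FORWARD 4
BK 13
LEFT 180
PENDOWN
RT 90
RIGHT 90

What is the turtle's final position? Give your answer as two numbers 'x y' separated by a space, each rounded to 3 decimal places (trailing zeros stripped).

Answer: -11.657 15.657

Derivation:
Executing turtle program step by step:
Start: pos=(-6,-7), heading=180, pen down
RT 90: heading 180 -> 90
BK 20: (-6,-7) -> (-6,-27) [heading=90, draw]
FD 16: (-6,-27) -> (-6,-11) [heading=90, draw]
FD 12: (-6,-11) -> (-6,1) [heading=90, draw]
RT 135: heading 90 -> 315
BK 8: (-6,1) -> (-11.657,6.657) [heading=315, draw]
RT 45: heading 315 -> 270
FD 4: (-11.657,6.657) -> (-11.657,2.657) [heading=270, draw]
BK 13: (-11.657,2.657) -> (-11.657,15.657) [heading=270, draw]
LT 180: heading 270 -> 90
PD: pen down
RT 90: heading 90 -> 0
RT 90: heading 0 -> 270
Final: pos=(-11.657,15.657), heading=270, 6 segment(s) drawn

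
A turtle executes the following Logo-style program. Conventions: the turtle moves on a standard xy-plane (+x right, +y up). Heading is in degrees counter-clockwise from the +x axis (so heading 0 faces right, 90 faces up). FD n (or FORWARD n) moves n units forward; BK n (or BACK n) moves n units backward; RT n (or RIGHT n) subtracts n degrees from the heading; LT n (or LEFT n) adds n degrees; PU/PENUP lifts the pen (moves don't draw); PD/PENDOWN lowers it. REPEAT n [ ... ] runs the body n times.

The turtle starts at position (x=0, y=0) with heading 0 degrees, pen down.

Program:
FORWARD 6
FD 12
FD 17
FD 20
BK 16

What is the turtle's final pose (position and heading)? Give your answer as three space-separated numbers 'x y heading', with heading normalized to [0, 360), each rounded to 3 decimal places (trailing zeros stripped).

Executing turtle program step by step:
Start: pos=(0,0), heading=0, pen down
FD 6: (0,0) -> (6,0) [heading=0, draw]
FD 12: (6,0) -> (18,0) [heading=0, draw]
FD 17: (18,0) -> (35,0) [heading=0, draw]
FD 20: (35,0) -> (55,0) [heading=0, draw]
BK 16: (55,0) -> (39,0) [heading=0, draw]
Final: pos=(39,0), heading=0, 5 segment(s) drawn

Answer: 39 0 0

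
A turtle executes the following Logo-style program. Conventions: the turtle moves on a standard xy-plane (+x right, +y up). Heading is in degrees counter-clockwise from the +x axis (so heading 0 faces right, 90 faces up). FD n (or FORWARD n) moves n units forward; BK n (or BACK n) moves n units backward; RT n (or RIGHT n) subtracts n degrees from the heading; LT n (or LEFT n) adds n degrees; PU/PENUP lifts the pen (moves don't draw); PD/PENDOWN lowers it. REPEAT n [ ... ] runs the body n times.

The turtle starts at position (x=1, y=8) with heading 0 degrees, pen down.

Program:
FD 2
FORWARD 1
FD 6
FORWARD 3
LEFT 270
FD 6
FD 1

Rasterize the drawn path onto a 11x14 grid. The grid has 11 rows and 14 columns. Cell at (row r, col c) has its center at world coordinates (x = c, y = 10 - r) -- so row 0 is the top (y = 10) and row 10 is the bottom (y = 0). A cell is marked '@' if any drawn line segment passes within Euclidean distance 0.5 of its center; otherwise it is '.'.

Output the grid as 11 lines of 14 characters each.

Segment 0: (1,8) -> (3,8)
Segment 1: (3,8) -> (4,8)
Segment 2: (4,8) -> (10,8)
Segment 3: (10,8) -> (13,8)
Segment 4: (13,8) -> (13,2)
Segment 5: (13,2) -> (13,1)

Answer: ..............
..............
.@@@@@@@@@@@@@
.............@
.............@
.............@
.............@
.............@
.............@
.............@
..............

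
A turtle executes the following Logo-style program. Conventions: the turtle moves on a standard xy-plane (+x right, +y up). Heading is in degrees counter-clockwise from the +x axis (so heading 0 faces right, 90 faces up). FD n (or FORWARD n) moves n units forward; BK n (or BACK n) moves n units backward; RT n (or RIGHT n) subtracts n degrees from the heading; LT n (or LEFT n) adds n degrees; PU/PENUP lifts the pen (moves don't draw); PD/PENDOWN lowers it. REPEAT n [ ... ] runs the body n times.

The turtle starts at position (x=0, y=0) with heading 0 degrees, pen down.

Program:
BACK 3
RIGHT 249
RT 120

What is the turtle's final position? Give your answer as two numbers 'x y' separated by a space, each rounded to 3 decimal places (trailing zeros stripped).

Answer: -3 0

Derivation:
Executing turtle program step by step:
Start: pos=(0,0), heading=0, pen down
BK 3: (0,0) -> (-3,0) [heading=0, draw]
RT 249: heading 0 -> 111
RT 120: heading 111 -> 351
Final: pos=(-3,0), heading=351, 1 segment(s) drawn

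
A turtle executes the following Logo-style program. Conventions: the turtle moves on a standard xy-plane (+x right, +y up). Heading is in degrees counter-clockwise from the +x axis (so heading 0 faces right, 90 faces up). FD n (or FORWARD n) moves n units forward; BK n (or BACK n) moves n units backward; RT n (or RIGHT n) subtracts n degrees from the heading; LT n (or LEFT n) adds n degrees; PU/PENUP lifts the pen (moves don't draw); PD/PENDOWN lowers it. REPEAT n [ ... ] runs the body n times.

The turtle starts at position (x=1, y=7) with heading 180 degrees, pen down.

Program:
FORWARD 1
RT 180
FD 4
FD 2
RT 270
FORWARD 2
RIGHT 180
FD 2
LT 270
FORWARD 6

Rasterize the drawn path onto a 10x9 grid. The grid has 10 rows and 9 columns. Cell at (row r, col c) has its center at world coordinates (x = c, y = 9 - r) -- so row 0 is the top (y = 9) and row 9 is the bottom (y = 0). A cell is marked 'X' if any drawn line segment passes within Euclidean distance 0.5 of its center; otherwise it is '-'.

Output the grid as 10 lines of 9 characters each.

Answer: ------X--
------X--
XXXXXXX--
---------
---------
---------
---------
---------
---------
---------

Derivation:
Segment 0: (1,7) -> (0,7)
Segment 1: (0,7) -> (4,7)
Segment 2: (4,7) -> (6,7)
Segment 3: (6,7) -> (6,9)
Segment 4: (6,9) -> (6,7)
Segment 5: (6,7) -> (0,7)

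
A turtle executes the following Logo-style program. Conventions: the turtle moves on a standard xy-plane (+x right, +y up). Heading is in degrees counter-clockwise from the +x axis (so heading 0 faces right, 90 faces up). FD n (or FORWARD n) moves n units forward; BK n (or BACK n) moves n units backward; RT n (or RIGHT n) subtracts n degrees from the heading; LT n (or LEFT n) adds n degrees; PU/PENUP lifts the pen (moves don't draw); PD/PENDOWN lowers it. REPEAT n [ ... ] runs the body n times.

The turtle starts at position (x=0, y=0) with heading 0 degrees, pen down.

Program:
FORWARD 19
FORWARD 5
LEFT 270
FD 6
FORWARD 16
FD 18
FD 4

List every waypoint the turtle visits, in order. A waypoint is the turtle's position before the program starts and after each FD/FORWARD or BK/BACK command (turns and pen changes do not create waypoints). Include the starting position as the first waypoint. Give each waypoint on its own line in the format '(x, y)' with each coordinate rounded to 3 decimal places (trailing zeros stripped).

Executing turtle program step by step:
Start: pos=(0,0), heading=0, pen down
FD 19: (0,0) -> (19,0) [heading=0, draw]
FD 5: (19,0) -> (24,0) [heading=0, draw]
LT 270: heading 0 -> 270
FD 6: (24,0) -> (24,-6) [heading=270, draw]
FD 16: (24,-6) -> (24,-22) [heading=270, draw]
FD 18: (24,-22) -> (24,-40) [heading=270, draw]
FD 4: (24,-40) -> (24,-44) [heading=270, draw]
Final: pos=(24,-44), heading=270, 6 segment(s) drawn
Waypoints (7 total):
(0, 0)
(19, 0)
(24, 0)
(24, -6)
(24, -22)
(24, -40)
(24, -44)

Answer: (0, 0)
(19, 0)
(24, 0)
(24, -6)
(24, -22)
(24, -40)
(24, -44)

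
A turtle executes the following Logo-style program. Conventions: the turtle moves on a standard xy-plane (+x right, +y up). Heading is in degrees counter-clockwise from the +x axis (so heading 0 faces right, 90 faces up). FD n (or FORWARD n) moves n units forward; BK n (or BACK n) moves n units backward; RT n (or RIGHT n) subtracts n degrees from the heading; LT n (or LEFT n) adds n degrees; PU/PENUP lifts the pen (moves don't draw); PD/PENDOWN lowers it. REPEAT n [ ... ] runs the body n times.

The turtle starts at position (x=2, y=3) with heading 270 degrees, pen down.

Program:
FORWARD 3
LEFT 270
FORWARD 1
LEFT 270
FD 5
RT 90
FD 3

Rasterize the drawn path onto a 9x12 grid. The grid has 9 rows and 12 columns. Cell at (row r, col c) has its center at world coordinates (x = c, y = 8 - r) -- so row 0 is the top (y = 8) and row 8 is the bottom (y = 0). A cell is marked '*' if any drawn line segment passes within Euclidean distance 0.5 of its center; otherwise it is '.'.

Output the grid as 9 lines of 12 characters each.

Answer: ............
............
............
.****.......
.*..........
.**.........
.**.........
.**.........
.**.........

Derivation:
Segment 0: (2,3) -> (2,0)
Segment 1: (2,0) -> (1,0)
Segment 2: (1,0) -> (1,5)
Segment 3: (1,5) -> (4,5)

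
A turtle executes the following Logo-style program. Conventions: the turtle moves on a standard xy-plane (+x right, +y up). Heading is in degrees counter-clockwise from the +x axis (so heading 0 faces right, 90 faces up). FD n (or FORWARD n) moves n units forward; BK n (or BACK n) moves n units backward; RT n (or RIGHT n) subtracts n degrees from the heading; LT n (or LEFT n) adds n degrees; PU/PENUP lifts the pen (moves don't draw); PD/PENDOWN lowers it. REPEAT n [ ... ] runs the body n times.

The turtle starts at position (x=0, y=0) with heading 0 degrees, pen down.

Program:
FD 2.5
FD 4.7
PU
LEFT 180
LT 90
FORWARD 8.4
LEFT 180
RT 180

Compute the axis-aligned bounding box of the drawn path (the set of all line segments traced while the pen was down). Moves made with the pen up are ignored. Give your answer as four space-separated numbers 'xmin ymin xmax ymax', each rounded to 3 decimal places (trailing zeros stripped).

Answer: 0 0 7.2 0

Derivation:
Executing turtle program step by step:
Start: pos=(0,0), heading=0, pen down
FD 2.5: (0,0) -> (2.5,0) [heading=0, draw]
FD 4.7: (2.5,0) -> (7.2,0) [heading=0, draw]
PU: pen up
LT 180: heading 0 -> 180
LT 90: heading 180 -> 270
FD 8.4: (7.2,0) -> (7.2,-8.4) [heading=270, move]
LT 180: heading 270 -> 90
RT 180: heading 90 -> 270
Final: pos=(7.2,-8.4), heading=270, 2 segment(s) drawn

Segment endpoints: x in {0, 2.5, 7.2}, y in {0}
xmin=0, ymin=0, xmax=7.2, ymax=0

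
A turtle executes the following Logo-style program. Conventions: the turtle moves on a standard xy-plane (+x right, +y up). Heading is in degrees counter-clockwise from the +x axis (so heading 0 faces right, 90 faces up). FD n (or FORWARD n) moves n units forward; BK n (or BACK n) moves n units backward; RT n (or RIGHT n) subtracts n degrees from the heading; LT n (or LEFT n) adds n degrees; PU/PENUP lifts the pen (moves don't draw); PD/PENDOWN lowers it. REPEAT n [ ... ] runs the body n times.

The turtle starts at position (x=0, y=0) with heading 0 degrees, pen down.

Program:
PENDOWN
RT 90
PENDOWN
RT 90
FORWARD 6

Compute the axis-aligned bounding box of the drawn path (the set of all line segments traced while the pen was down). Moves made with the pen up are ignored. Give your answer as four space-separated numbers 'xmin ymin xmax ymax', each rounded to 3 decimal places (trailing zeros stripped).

Executing turtle program step by step:
Start: pos=(0,0), heading=0, pen down
PD: pen down
RT 90: heading 0 -> 270
PD: pen down
RT 90: heading 270 -> 180
FD 6: (0,0) -> (-6,0) [heading=180, draw]
Final: pos=(-6,0), heading=180, 1 segment(s) drawn

Segment endpoints: x in {-6, 0}, y in {0, 0}
xmin=-6, ymin=0, xmax=0, ymax=0

Answer: -6 0 0 0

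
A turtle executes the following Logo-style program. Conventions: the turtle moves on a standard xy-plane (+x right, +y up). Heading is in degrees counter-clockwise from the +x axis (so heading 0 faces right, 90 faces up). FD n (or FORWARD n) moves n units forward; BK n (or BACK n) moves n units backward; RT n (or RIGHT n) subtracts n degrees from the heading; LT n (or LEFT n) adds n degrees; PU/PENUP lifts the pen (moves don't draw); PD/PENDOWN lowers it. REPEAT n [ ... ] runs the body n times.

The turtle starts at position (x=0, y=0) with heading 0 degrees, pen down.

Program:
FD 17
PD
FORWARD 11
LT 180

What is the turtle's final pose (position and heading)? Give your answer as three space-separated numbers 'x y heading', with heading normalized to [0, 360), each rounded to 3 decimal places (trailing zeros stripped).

Answer: 28 0 180

Derivation:
Executing turtle program step by step:
Start: pos=(0,0), heading=0, pen down
FD 17: (0,0) -> (17,0) [heading=0, draw]
PD: pen down
FD 11: (17,0) -> (28,0) [heading=0, draw]
LT 180: heading 0 -> 180
Final: pos=(28,0), heading=180, 2 segment(s) drawn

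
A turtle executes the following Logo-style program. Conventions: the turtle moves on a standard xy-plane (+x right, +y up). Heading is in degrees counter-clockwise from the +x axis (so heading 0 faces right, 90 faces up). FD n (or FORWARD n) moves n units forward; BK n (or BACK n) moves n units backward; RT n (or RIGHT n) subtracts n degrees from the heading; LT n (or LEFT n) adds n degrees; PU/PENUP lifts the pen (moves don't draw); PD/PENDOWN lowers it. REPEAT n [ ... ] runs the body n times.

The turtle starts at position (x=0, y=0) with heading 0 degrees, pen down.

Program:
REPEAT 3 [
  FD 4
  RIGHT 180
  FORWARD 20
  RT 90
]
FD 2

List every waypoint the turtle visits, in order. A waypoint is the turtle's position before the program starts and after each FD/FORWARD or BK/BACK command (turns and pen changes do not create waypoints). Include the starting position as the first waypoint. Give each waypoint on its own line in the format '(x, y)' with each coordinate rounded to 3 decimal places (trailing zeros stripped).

Answer: (0, 0)
(4, 0)
(-16, 0)
(-16, 4)
(-16, -16)
(-20, -16)
(0, -16)
(0, -18)

Derivation:
Executing turtle program step by step:
Start: pos=(0,0), heading=0, pen down
REPEAT 3 [
  -- iteration 1/3 --
  FD 4: (0,0) -> (4,0) [heading=0, draw]
  RT 180: heading 0 -> 180
  FD 20: (4,0) -> (-16,0) [heading=180, draw]
  RT 90: heading 180 -> 90
  -- iteration 2/3 --
  FD 4: (-16,0) -> (-16,4) [heading=90, draw]
  RT 180: heading 90 -> 270
  FD 20: (-16,4) -> (-16,-16) [heading=270, draw]
  RT 90: heading 270 -> 180
  -- iteration 3/3 --
  FD 4: (-16,-16) -> (-20,-16) [heading=180, draw]
  RT 180: heading 180 -> 0
  FD 20: (-20,-16) -> (0,-16) [heading=0, draw]
  RT 90: heading 0 -> 270
]
FD 2: (0,-16) -> (0,-18) [heading=270, draw]
Final: pos=(0,-18), heading=270, 7 segment(s) drawn
Waypoints (8 total):
(0, 0)
(4, 0)
(-16, 0)
(-16, 4)
(-16, -16)
(-20, -16)
(0, -16)
(0, -18)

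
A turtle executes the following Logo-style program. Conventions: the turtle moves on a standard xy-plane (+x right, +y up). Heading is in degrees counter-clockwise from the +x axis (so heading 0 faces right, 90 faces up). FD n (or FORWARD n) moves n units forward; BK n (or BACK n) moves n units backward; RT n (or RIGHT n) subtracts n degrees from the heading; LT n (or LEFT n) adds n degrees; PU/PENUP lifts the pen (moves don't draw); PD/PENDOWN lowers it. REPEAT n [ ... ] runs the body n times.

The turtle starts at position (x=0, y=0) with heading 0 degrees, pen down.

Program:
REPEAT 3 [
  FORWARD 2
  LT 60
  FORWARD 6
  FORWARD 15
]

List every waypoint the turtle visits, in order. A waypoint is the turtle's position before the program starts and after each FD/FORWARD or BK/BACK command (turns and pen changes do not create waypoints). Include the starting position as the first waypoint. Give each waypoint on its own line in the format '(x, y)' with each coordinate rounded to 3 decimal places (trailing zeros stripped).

Answer: (0, 0)
(2, 0)
(5, 5.196)
(12.5, 18.187)
(13.5, 19.919)
(10.5, 25.115)
(3, 38.105)
(2, 39.837)
(-4, 39.837)
(-19, 39.837)

Derivation:
Executing turtle program step by step:
Start: pos=(0,0), heading=0, pen down
REPEAT 3 [
  -- iteration 1/3 --
  FD 2: (0,0) -> (2,0) [heading=0, draw]
  LT 60: heading 0 -> 60
  FD 6: (2,0) -> (5,5.196) [heading=60, draw]
  FD 15: (5,5.196) -> (12.5,18.187) [heading=60, draw]
  -- iteration 2/3 --
  FD 2: (12.5,18.187) -> (13.5,19.919) [heading=60, draw]
  LT 60: heading 60 -> 120
  FD 6: (13.5,19.919) -> (10.5,25.115) [heading=120, draw]
  FD 15: (10.5,25.115) -> (3,38.105) [heading=120, draw]
  -- iteration 3/3 --
  FD 2: (3,38.105) -> (2,39.837) [heading=120, draw]
  LT 60: heading 120 -> 180
  FD 6: (2,39.837) -> (-4,39.837) [heading=180, draw]
  FD 15: (-4,39.837) -> (-19,39.837) [heading=180, draw]
]
Final: pos=(-19,39.837), heading=180, 9 segment(s) drawn
Waypoints (10 total):
(0, 0)
(2, 0)
(5, 5.196)
(12.5, 18.187)
(13.5, 19.919)
(10.5, 25.115)
(3, 38.105)
(2, 39.837)
(-4, 39.837)
(-19, 39.837)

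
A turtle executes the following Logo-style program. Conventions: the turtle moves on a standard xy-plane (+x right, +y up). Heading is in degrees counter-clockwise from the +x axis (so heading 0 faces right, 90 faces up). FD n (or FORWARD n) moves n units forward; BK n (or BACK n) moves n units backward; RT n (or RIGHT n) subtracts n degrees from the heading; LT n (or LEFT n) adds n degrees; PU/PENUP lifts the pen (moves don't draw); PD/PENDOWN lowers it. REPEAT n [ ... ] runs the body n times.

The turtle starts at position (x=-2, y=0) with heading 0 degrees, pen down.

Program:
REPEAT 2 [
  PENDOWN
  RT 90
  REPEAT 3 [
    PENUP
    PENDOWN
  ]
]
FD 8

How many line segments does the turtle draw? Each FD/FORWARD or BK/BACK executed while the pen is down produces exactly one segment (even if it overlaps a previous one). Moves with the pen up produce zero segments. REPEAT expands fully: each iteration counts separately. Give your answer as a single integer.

Answer: 1

Derivation:
Executing turtle program step by step:
Start: pos=(-2,0), heading=0, pen down
REPEAT 2 [
  -- iteration 1/2 --
  PD: pen down
  RT 90: heading 0 -> 270
  REPEAT 3 [
    -- iteration 1/3 --
    PU: pen up
    PD: pen down
    -- iteration 2/3 --
    PU: pen up
    PD: pen down
    -- iteration 3/3 --
    PU: pen up
    PD: pen down
  ]
  -- iteration 2/2 --
  PD: pen down
  RT 90: heading 270 -> 180
  REPEAT 3 [
    -- iteration 1/3 --
    PU: pen up
    PD: pen down
    -- iteration 2/3 --
    PU: pen up
    PD: pen down
    -- iteration 3/3 --
    PU: pen up
    PD: pen down
  ]
]
FD 8: (-2,0) -> (-10,0) [heading=180, draw]
Final: pos=(-10,0), heading=180, 1 segment(s) drawn
Segments drawn: 1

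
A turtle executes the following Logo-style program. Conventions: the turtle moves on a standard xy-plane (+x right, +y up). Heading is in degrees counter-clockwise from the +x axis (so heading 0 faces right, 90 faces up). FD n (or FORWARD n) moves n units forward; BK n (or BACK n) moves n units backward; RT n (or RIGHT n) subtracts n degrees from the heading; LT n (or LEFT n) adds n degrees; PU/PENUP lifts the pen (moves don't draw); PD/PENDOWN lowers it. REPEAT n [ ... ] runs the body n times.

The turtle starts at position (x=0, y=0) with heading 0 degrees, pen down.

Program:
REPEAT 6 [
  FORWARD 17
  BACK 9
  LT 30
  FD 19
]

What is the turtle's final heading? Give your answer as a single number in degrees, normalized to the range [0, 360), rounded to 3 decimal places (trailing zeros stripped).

Executing turtle program step by step:
Start: pos=(0,0), heading=0, pen down
REPEAT 6 [
  -- iteration 1/6 --
  FD 17: (0,0) -> (17,0) [heading=0, draw]
  BK 9: (17,0) -> (8,0) [heading=0, draw]
  LT 30: heading 0 -> 30
  FD 19: (8,0) -> (24.454,9.5) [heading=30, draw]
  -- iteration 2/6 --
  FD 17: (24.454,9.5) -> (39.177,18) [heading=30, draw]
  BK 9: (39.177,18) -> (31.383,13.5) [heading=30, draw]
  LT 30: heading 30 -> 60
  FD 19: (31.383,13.5) -> (40.883,29.954) [heading=60, draw]
  -- iteration 3/6 --
  FD 17: (40.883,29.954) -> (49.383,44.677) [heading=60, draw]
  BK 9: (49.383,44.677) -> (44.883,36.883) [heading=60, draw]
  LT 30: heading 60 -> 90
  FD 19: (44.883,36.883) -> (44.883,55.883) [heading=90, draw]
  -- iteration 4/6 --
  FD 17: (44.883,55.883) -> (44.883,72.883) [heading=90, draw]
  BK 9: (44.883,72.883) -> (44.883,63.883) [heading=90, draw]
  LT 30: heading 90 -> 120
  FD 19: (44.883,63.883) -> (35.383,80.337) [heading=120, draw]
  -- iteration 5/6 --
  FD 17: (35.383,80.337) -> (26.883,95.06) [heading=120, draw]
  BK 9: (26.883,95.06) -> (31.383,87.265) [heading=120, draw]
  LT 30: heading 120 -> 150
  FD 19: (31.383,87.265) -> (14.928,96.765) [heading=150, draw]
  -- iteration 6/6 --
  FD 17: (14.928,96.765) -> (0.206,105.265) [heading=150, draw]
  BK 9: (0.206,105.265) -> (8,100.765) [heading=150, draw]
  LT 30: heading 150 -> 180
  FD 19: (8,100.765) -> (-11,100.765) [heading=180, draw]
]
Final: pos=(-11,100.765), heading=180, 18 segment(s) drawn

Answer: 180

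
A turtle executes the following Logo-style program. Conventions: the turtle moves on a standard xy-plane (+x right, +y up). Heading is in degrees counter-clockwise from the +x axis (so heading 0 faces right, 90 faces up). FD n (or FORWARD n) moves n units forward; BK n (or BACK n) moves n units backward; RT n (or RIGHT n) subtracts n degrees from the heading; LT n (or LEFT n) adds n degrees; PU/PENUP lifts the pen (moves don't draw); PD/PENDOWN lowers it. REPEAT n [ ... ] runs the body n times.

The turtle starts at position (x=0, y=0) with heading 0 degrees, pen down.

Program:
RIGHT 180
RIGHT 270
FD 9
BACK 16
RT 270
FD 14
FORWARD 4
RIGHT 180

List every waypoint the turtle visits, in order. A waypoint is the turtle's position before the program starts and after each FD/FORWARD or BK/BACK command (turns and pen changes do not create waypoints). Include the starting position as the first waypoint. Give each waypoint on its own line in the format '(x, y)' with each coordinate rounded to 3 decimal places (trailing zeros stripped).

Executing turtle program step by step:
Start: pos=(0,0), heading=0, pen down
RT 180: heading 0 -> 180
RT 270: heading 180 -> 270
FD 9: (0,0) -> (0,-9) [heading=270, draw]
BK 16: (0,-9) -> (0,7) [heading=270, draw]
RT 270: heading 270 -> 0
FD 14: (0,7) -> (14,7) [heading=0, draw]
FD 4: (14,7) -> (18,7) [heading=0, draw]
RT 180: heading 0 -> 180
Final: pos=(18,7), heading=180, 4 segment(s) drawn
Waypoints (5 total):
(0, 0)
(0, -9)
(0, 7)
(14, 7)
(18, 7)

Answer: (0, 0)
(0, -9)
(0, 7)
(14, 7)
(18, 7)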